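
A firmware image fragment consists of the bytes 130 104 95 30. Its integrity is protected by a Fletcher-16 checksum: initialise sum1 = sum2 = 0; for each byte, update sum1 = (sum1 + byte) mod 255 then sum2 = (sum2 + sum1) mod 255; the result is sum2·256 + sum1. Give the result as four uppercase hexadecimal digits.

Running sums (mod 255):
  after byte 0 (130): sum1=130, sum2=130
  after byte 1 (104): sum1=234, sum2=109
  after byte 2 (95): sum1=74, sum2=183
  after byte 3 (30): sum1=104, sum2=32
Checksum = sum2·256 + sum1 = 32·256 + 104 = 8296 = 0x2068.

2068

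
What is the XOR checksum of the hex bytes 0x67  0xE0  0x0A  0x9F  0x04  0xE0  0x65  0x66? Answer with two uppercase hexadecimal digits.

F5

XOR the bytes together:
  start with 0x67
  0x67 ⊕ 0xE0 = 0x87
  0x87 ⊕ 0x0A = 0x8D
  0x8D ⊕ 0x9F = 0x12
  0x12 ⊕ 0x04 = 0x16
  0x16 ⊕ 0xE0 = 0xF6
  0xF6 ⊕ 0x65 = 0x93
  0x93 ⊕ 0x66 = 0xF5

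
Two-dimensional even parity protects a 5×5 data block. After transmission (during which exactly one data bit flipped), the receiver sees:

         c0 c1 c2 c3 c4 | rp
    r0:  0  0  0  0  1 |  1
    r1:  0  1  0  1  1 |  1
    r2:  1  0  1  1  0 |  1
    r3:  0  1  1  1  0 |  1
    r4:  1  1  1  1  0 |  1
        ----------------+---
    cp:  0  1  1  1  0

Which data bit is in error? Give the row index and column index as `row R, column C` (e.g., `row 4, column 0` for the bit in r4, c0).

Recompute each row's even parity and compare to rp:
  r0: data parity 1, sent rp 1 → ok
  r1: data parity 1, sent rp 1 → ok
  r2: data parity 1, sent rp 1 → ok
  r3: data parity 1, sent rp 1 → ok
  r4: data parity 0, sent rp 1 → mismatch
Recompute each column's even parity and compare to cp:
  c0: data parity 0, sent cp 0 → ok
  c1: data parity 1, sent cp 1 → ok
  c2: data parity 1, sent cp 1 → ok
  c3: data parity 0, sent cp 1 → mismatch
  c4: data parity 0, sent cp 0 → ok
Exactly one row (r4) and one column (c3) fail → the flipped bit is at their intersection.

row 4, column 3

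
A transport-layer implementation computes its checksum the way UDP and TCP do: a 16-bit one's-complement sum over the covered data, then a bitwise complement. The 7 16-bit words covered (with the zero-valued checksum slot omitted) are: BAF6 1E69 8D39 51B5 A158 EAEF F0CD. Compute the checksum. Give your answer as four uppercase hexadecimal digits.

One's-complement addition (fold any carry out of bit 15 back into bit 0):
  0xBAF6 + 0x1E69 = 0x0D95F
  0xD95F + 0x8D39 = 0x16698 → wrap carry → 0x6699
  0x6699 + 0x51B5 = 0x0B84E
  0xB84E + 0xA158 = 0x159A6 → wrap carry → 0x59A7
  0x59A7 + 0xEAEF = 0x14496 → wrap carry → 0x4497
  0x4497 + 0xF0CD = 0x13564 → wrap carry → 0x3565
One's-complement sum = 0x3565.
Checksum = ~0x3565 & 0xFFFF = 0xCA9A.

CA9A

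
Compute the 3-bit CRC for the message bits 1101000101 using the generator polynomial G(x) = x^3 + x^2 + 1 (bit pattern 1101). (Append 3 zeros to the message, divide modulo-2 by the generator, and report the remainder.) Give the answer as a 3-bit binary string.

Append 3 zeros: 1101000101000. Divide by 1101 (XOR where the leading bit is 1):
  pos 0: 1101 XOR 1101 = 0000
  pos 7: 1010 XOR 1101 = 0111
  pos 8: 1110 XOR 1101 = 0011
Remainder (last 3 bits) = 110. This is the CRC / FCS.

110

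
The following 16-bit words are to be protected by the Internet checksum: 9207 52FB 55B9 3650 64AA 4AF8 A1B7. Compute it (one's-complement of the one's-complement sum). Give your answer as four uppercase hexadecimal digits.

One's-complement addition (fold any carry out of bit 15 back into bit 0):
  0x9207 + 0x52FB = 0x0E502
  0xE502 + 0x55B9 = 0x13ABB → wrap carry → 0x3ABC
  0x3ABC + 0x3650 = 0x0710C
  0x710C + 0x64AA = 0x0D5B6
  0xD5B6 + 0x4AF8 = 0x120AE → wrap carry → 0x20AF
  0x20AF + 0xA1B7 = 0x0C266
One's-complement sum = 0xC266.
Checksum = ~0xC266 & 0xFFFF = 0x3D99.

3D99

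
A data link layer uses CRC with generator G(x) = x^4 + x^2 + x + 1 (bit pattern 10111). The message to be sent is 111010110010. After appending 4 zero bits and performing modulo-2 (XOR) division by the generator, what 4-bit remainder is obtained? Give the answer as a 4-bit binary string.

Append 4 zeros: 1110101100100000. Divide by 10111 (XOR where the leading bit is 1):
  pos 0: 11101 XOR 10111 = 01010
  pos 1: 10100 XOR 10111 = 00011
  pos 4: 11110 XOR 10111 = 01001
  pos 5: 10010 XOR 10111 = 00101
  pos 7: 10110 XOR 10111 = 00001
  pos 11: 10000 XOR 10111 = 00111
Remainder (last 4 bits) = 0111. This is the CRC / FCS.

0111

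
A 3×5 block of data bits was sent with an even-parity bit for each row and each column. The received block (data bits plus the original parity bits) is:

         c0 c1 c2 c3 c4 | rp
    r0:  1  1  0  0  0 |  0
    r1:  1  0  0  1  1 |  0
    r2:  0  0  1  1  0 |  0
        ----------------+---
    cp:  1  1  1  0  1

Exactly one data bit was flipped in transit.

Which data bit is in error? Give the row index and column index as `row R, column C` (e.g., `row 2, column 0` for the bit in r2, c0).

Recompute each row's even parity and compare to rp:
  r0: data parity 0, sent rp 0 → ok
  r1: data parity 1, sent rp 0 → mismatch
  r2: data parity 0, sent rp 0 → ok
Recompute each column's even parity and compare to cp:
  c0: data parity 0, sent cp 1 → mismatch
  c1: data parity 1, sent cp 1 → ok
  c2: data parity 1, sent cp 1 → ok
  c3: data parity 0, sent cp 0 → ok
  c4: data parity 1, sent cp 1 → ok
Exactly one row (r1) and one column (c0) fail → the flipped bit is at their intersection.

row 1, column 0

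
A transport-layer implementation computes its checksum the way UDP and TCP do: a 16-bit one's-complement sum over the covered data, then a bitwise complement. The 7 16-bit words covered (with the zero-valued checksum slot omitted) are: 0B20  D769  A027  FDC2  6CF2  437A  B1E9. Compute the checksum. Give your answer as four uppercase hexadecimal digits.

1D35

One's-complement addition (fold any carry out of bit 15 back into bit 0):
  0x0B20 + 0xD769 = 0x0E289
  0xE289 + 0xA027 = 0x182B0 → wrap carry → 0x82B1
  0x82B1 + 0xFDC2 = 0x18073 → wrap carry → 0x8074
  0x8074 + 0x6CF2 = 0x0ED66
  0xED66 + 0x437A = 0x130E0 → wrap carry → 0x30E1
  0x30E1 + 0xB1E9 = 0x0E2CA
One's-complement sum = 0xE2CA.
Checksum = ~0xE2CA & 0xFFFF = 0x1D35.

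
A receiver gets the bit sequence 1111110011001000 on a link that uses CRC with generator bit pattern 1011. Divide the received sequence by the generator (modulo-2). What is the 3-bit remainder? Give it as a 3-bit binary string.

Modulo-2 division of 1111110011001000 by 1011:
  pos 0: 1111 XOR 1011 = 0100
  pos 1: 1001 XOR 1011 = 0010
  pos 3: 1010 XOR 1011 = 0001
  pos 6: 1011 XOR 1011 = 0000
  pos 12: 1000 XOR 1011 = 0011
Remainder = 011 (nonzero — an error is detected).

011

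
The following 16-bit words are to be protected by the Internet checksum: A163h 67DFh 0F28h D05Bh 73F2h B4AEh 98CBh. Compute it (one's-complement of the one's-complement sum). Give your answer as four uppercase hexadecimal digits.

55CC

One's-complement addition (fold any carry out of bit 15 back into bit 0):
  0xA163 + 0x67DF = 0x10942 → wrap carry → 0x0943
  0x0943 + 0x0F28 = 0x0186B
  0x186B + 0xD05B = 0x0E8C6
  0xE8C6 + 0x73F2 = 0x15CB8 → wrap carry → 0x5CB9
  0x5CB9 + 0xB4AE = 0x11167 → wrap carry → 0x1168
  0x1168 + 0x98CB = 0x0AA33
One's-complement sum = 0xAA33.
Checksum = ~0xAA33 & 0xFFFF = 0x55CC.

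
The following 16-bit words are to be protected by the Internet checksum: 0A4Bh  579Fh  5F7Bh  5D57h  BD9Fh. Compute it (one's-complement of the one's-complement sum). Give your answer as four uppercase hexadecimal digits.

One's-complement addition (fold any carry out of bit 15 back into bit 0):
  0x0A4B + 0x579F = 0x061EA
  0x61EA + 0x5F7B = 0x0C165
  0xC165 + 0x5D57 = 0x11EBC → wrap carry → 0x1EBD
  0x1EBD + 0xBD9F = 0x0DC5C
One's-complement sum = 0xDC5C.
Checksum = ~0xDC5C & 0xFFFF = 0x23A3.

23A3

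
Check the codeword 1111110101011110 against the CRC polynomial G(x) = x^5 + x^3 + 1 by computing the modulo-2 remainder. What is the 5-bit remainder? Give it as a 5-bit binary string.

00100

Modulo-2 division of 1111110101011110 by 101001:
  pos 0: 111111 XOR 101001 = 010110
  pos 1: 101100 XOR 101001 = 000101
  pos 4: 101101 XOR 101001 = 000100
  pos 7: 100011 XOR 101001 = 001010
  pos 9: 101011 XOR 101001 = 000010
Remainder = 00100 (nonzero — an error is detected).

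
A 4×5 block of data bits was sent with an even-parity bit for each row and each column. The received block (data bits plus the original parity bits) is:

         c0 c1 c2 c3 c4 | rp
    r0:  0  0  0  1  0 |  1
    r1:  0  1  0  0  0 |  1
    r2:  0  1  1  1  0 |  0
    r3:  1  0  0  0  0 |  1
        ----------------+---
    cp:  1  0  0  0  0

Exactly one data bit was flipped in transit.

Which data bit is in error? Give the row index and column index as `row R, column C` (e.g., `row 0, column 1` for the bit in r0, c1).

Recompute each row's even parity and compare to rp:
  r0: data parity 1, sent rp 1 → ok
  r1: data parity 1, sent rp 1 → ok
  r2: data parity 1, sent rp 0 → mismatch
  r3: data parity 1, sent rp 1 → ok
Recompute each column's even parity and compare to cp:
  c0: data parity 1, sent cp 1 → ok
  c1: data parity 0, sent cp 0 → ok
  c2: data parity 1, sent cp 0 → mismatch
  c3: data parity 0, sent cp 0 → ok
  c4: data parity 0, sent cp 0 → ok
Exactly one row (r2) and one column (c2) fail → the flipped bit is at their intersection.

row 2, column 2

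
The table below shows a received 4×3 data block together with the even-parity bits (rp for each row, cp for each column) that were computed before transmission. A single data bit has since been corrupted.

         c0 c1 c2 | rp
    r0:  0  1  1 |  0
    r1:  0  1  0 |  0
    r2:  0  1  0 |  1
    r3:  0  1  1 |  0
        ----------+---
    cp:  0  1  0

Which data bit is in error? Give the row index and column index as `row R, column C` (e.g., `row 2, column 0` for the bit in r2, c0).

row 1, column 1

Recompute each row's even parity and compare to rp:
  r0: data parity 0, sent rp 0 → ok
  r1: data parity 1, sent rp 0 → mismatch
  r2: data parity 1, sent rp 1 → ok
  r3: data parity 0, sent rp 0 → ok
Recompute each column's even parity and compare to cp:
  c0: data parity 0, sent cp 0 → ok
  c1: data parity 0, sent cp 1 → mismatch
  c2: data parity 0, sent cp 0 → ok
Exactly one row (r1) and one column (c1) fail → the flipped bit is at their intersection.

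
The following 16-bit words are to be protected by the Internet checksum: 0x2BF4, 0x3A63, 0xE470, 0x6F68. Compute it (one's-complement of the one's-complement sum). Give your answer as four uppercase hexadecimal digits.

One's-complement addition (fold any carry out of bit 15 back into bit 0):
  0x2BF4 + 0x3A63 = 0x06657
  0x6657 + 0xE470 = 0x14AC7 → wrap carry → 0x4AC8
  0x4AC8 + 0x6F68 = 0x0BA30
One's-complement sum = 0xBA30.
Checksum = ~0xBA30 & 0xFFFF = 0x45CF.

45CF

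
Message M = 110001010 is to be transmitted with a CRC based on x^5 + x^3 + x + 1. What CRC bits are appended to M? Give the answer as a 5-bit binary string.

Append 5 zeros: 11000101000000. Divide by 101011 (XOR where the leading bit is 1):
  pos 0: 110001 XOR 101011 = 011010
  pos 1: 110100 XOR 101011 = 011111
  pos 2: 111111 XOR 101011 = 010100
  pos 3: 101000 XOR 101011 = 000011
  pos 7: 110000 XOR 101011 = 011011
  pos 8: 110110 XOR 101011 = 011101
Remainder (last 5 bits) = 11101. This is the CRC / FCS.

11101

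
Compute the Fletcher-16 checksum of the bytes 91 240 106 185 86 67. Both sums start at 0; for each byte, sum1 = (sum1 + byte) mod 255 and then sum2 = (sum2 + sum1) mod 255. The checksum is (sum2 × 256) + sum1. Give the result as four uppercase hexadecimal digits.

9F0A

Running sums (mod 255):
  after byte 0 (91): sum1=91, sum2=91
  after byte 1 (240): sum1=76, sum2=167
  after byte 2 (106): sum1=182, sum2=94
  after byte 3 (185): sum1=112, sum2=206
  after byte 4 (86): sum1=198, sum2=149
  after byte 5 (67): sum1=10, sum2=159
Checksum = sum2·256 + sum1 = 159·256 + 10 = 40714 = 0x9F0A.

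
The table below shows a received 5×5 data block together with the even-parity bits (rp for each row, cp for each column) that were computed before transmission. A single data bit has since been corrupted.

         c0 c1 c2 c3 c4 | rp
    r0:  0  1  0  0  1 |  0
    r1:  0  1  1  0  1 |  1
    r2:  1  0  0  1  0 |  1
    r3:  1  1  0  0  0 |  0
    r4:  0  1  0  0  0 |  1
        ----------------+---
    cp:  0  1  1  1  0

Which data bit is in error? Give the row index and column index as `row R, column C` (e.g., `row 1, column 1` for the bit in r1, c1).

Recompute each row's even parity and compare to rp:
  r0: data parity 0, sent rp 0 → ok
  r1: data parity 1, sent rp 1 → ok
  r2: data parity 0, sent rp 1 → mismatch
  r3: data parity 0, sent rp 0 → ok
  r4: data parity 1, sent rp 1 → ok
Recompute each column's even parity and compare to cp:
  c0: data parity 0, sent cp 0 → ok
  c1: data parity 0, sent cp 1 → mismatch
  c2: data parity 1, sent cp 1 → ok
  c3: data parity 1, sent cp 1 → ok
  c4: data parity 0, sent cp 0 → ok
Exactly one row (r2) and one column (c1) fail → the flipped bit is at their intersection.

row 2, column 1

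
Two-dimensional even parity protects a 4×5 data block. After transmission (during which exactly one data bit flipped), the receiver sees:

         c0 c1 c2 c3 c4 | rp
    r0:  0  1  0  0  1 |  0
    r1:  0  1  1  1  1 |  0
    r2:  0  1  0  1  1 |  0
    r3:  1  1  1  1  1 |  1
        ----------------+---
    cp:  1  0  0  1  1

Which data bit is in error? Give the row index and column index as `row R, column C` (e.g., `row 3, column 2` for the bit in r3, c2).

Recompute each row's even parity and compare to rp:
  r0: data parity 0, sent rp 0 → ok
  r1: data parity 0, sent rp 0 → ok
  r2: data parity 1, sent rp 0 → mismatch
  r3: data parity 1, sent rp 1 → ok
Recompute each column's even parity and compare to cp:
  c0: data parity 1, sent cp 1 → ok
  c1: data parity 0, sent cp 0 → ok
  c2: data parity 0, sent cp 0 → ok
  c3: data parity 1, sent cp 1 → ok
  c4: data parity 0, sent cp 1 → mismatch
Exactly one row (r2) and one column (c4) fail → the flipped bit is at their intersection.

row 2, column 4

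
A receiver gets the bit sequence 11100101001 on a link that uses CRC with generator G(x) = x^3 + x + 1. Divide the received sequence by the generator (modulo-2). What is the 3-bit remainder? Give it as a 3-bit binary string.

000

Modulo-2 division of 11100101001 by 1011:
  pos 0: 1110 XOR 1011 = 0101
  pos 1: 1010 XOR 1011 = 0001
  pos 4: 1101 XOR 1011 = 0110
  pos 5: 1100 XOR 1011 = 0111
  pos 6: 1110 XOR 1011 = 0101
  pos 7: 1011 XOR 1011 = 0000
Remainder = 000 (zero — the frame passes the CRC check).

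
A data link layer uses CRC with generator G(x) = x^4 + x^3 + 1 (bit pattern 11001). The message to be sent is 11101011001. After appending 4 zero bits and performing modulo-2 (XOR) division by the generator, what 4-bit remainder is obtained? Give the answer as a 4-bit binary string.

Append 4 zeros: 111010110010000. Divide by 11001 (XOR where the leading bit is 1):
  pos 0: 11101 XOR 11001 = 00100
  pos 2: 10001 XOR 11001 = 01000
  pos 3: 10001 XOR 11001 = 01000
  pos 4: 10000 XOR 11001 = 01001
  pos 5: 10010 XOR 11001 = 01011
  pos 6: 10111 XOR 11001 = 01110
  pos 7: 11100 XOR 11001 = 00101
  pos 9: 10100 XOR 11001 = 01101
  pos 10: 11010 XOR 11001 = 00011
Remainder (last 4 bits) = 0011. This is the CRC / FCS.

0011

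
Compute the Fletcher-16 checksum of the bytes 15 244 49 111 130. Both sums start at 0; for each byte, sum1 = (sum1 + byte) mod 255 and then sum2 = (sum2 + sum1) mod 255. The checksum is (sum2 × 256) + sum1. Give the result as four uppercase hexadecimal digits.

Running sums (mod 255):
  after byte 0 (15): sum1=15, sum2=15
  after byte 1 (244): sum1=4, sum2=19
  after byte 2 (49): sum1=53, sum2=72
  after byte 3 (111): sum1=164, sum2=236
  after byte 4 (130): sum1=39, sum2=20
Checksum = sum2·256 + sum1 = 20·256 + 39 = 5159 = 0x1427.

1427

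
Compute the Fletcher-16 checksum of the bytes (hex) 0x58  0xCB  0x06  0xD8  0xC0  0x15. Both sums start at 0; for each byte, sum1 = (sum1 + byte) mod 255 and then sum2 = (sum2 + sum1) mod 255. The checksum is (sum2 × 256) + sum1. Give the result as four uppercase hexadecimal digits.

46D8

Running sums (mod 255):
  after byte 0 (0x58): sum1=88, sum2=88
  after byte 1 (0xCB): sum1=36, sum2=124
  after byte 2 (0x06): sum1=42, sum2=166
  after byte 3 (0xD8): sum1=3, sum2=169
  after byte 4 (0xC0): sum1=195, sum2=109
  after byte 5 (0x15): sum1=216, sum2=70
Checksum = sum2·256 + sum1 = 70·256 + 216 = 18136 = 0x46D8.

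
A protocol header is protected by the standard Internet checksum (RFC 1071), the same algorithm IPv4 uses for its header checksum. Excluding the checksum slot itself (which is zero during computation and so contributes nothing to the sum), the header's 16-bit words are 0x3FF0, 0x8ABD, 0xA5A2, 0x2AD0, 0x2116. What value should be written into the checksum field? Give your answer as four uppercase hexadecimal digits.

43C9

One's-complement addition (fold any carry out of bit 15 back into bit 0):
  0x3FF0 + 0x8ABD = 0x0CAAD
  0xCAAD + 0xA5A2 = 0x1704F → wrap carry → 0x7050
  0x7050 + 0x2AD0 = 0x09B20
  0x9B20 + 0x2116 = 0x0BC36
One's-complement sum = 0xBC36.
Checksum = ~0xBC36 & 0xFFFF = 0x43C9.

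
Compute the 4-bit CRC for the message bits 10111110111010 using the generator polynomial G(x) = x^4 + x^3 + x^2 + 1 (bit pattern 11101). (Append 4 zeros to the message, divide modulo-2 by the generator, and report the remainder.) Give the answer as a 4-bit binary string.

Append 4 zeros: 101111101110100000. Divide by 11101 (XOR where the leading bit is 1):
  pos 0: 10111 XOR 11101 = 01010
  pos 1: 10101 XOR 11101 = 01000
  pos 2: 10001 XOR 11101 = 01100
  pos 3: 11000 XOR 11101 = 00101
  pos 5: 10111 XOR 11101 = 01010
  pos 6: 10101 XOR 11101 = 01000
  pos 7: 10000 XOR 11101 = 01101
  pos 8: 11011 XOR 11101 = 00110
  pos 10: 11000 XOR 11101 = 00101
  pos 12: 10100 XOR 11101 = 01001
  pos 13: 10010 XOR 11101 = 01111
Remainder (last 4 bits) = 1111. This is the CRC / FCS.

1111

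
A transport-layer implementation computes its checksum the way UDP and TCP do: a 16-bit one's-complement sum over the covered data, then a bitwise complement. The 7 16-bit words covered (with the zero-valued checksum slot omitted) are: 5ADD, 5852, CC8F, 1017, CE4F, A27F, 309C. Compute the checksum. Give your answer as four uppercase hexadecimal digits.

One's-complement addition (fold any carry out of bit 15 back into bit 0):
  0x5ADD + 0x5852 = 0x0B32F
  0xB32F + 0xCC8F = 0x17FBE → wrap carry → 0x7FBF
  0x7FBF + 0x1017 = 0x08FD6
  0x8FD6 + 0xCE4F = 0x15E25 → wrap carry → 0x5E26
  0x5E26 + 0xA27F = 0x100A5 → wrap carry → 0x00A6
  0x00A6 + 0x309C = 0x03142
One's-complement sum = 0x3142.
Checksum = ~0x3142 & 0xFFFF = 0xCEBD.

CEBD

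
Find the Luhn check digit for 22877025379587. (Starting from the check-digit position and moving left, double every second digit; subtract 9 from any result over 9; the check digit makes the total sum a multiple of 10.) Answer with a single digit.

Partial digits right→left: 7 8 5 9 7 3 5 2 0 7 7 8 2 2
Double every second digit counting from the check-digit position (so the 1st, 3rd, 5th, ... of the partial from the right).
  doubled (with −9 where >9): 5 1 5 1 0 5 4 → sum 21
  kept as-is: 8 9 3 2 7 8 2 → sum 39
Total = 21 + 39 = 60.
Check digit = (10 − (60 mod 10)) mod 10 = 0.

0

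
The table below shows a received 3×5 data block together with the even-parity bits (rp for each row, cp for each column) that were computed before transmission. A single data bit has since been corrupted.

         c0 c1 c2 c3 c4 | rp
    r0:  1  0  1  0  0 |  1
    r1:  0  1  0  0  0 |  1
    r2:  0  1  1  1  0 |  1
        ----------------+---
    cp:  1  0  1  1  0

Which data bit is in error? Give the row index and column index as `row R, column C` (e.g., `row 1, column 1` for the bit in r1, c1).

row 0, column 2

Recompute each row's even parity and compare to rp:
  r0: data parity 0, sent rp 1 → mismatch
  r1: data parity 1, sent rp 1 → ok
  r2: data parity 1, sent rp 1 → ok
Recompute each column's even parity and compare to cp:
  c0: data parity 1, sent cp 1 → ok
  c1: data parity 0, sent cp 0 → ok
  c2: data parity 0, sent cp 1 → mismatch
  c3: data parity 1, sent cp 1 → ok
  c4: data parity 0, sent cp 0 → ok
Exactly one row (r0) and one column (c2) fail → the flipped bit is at their intersection.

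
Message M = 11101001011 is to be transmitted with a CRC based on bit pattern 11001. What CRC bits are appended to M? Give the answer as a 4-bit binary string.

0110

Append 4 zeros: 111010010110000. Divide by 11001 (XOR where the leading bit is 1):
  pos 0: 11101 XOR 11001 = 00100
  pos 2: 10000 XOR 11001 = 01001
  pos 3: 10011 XOR 11001 = 01010
  pos 4: 10100 XOR 11001 = 01101
  pos 5: 11011 XOR 11001 = 00010
  pos 8: 10100 XOR 11001 = 01101
  pos 9: 11010 XOR 11001 = 00011
Remainder (last 4 bits) = 0110. This is the CRC / FCS.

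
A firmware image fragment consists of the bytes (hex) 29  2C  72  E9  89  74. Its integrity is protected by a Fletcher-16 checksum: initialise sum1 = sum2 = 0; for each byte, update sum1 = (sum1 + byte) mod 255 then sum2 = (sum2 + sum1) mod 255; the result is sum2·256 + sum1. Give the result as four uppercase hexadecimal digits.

E2AF

Running sums (mod 255):
  after byte 0 (29): sum1=41, sum2=41
  after byte 1 (2C): sum1=85, sum2=126
  after byte 2 (72): sum1=199, sum2=70
  after byte 3 (E9): sum1=177, sum2=247
  after byte 4 (89): sum1=59, sum2=51
  after byte 5 (74): sum1=175, sum2=226
Checksum = sum2·256 + sum1 = 226·256 + 175 = 58031 = 0xE2AF.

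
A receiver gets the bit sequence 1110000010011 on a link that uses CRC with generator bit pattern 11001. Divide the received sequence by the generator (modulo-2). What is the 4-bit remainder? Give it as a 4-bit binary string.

1110

Modulo-2 division of 1110000010011 by 11001:
  pos 0: 11100 XOR 11001 = 00101
  pos 2: 10100 XOR 11001 = 01101
  pos 3: 11010 XOR 11001 = 00011
  pos 6: 11100 XOR 11001 = 00101
  pos 8: 10111 XOR 11001 = 01110
Remainder = 1110 (nonzero — an error is detected).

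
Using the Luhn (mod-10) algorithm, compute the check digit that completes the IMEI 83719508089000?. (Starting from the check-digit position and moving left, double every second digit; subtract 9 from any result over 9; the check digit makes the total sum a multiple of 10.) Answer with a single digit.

4

Partial digits right→left: 0 0 0 9 8 0 8 0 5 9 1 7 3 8
Double every second digit counting from the check-digit position (so the 1st, 3rd, 5th, ... of the partial from the right).
  doubled (with −9 where >9): 0 0 7 7 1 2 6 → sum 23
  kept as-is: 0 9 0 0 9 7 8 → sum 33
Total = 23 + 33 = 56.
Check digit = (10 − (56 mod 10)) mod 10 = 4.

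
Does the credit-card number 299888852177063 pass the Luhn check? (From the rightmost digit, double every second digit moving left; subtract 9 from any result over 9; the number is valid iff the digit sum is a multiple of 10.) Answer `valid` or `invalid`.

From the right, keep odd positions and double even positions (subtract 9 from any doubled value over 9):
  doubled (positions 2,4,...): 3 5 2 1 7 7 9 → sum 34
  kept (positions 1,3,...): 3 0 7 2 8 8 9 2 → sum 39
Total = 73.
73 mod 10 = 3, so the number is invalid.

invalid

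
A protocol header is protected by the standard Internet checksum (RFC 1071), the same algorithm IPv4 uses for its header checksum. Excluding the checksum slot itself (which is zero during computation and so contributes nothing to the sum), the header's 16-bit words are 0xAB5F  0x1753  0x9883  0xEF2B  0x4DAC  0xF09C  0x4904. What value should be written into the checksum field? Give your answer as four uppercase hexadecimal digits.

2E50

One's-complement addition (fold any carry out of bit 15 back into bit 0):
  0xAB5F + 0x1753 = 0x0C2B2
  0xC2B2 + 0x9883 = 0x15B35 → wrap carry → 0x5B36
  0x5B36 + 0xEF2B = 0x14A61 → wrap carry → 0x4A62
  0x4A62 + 0x4DAC = 0x0980E
  0x980E + 0xF09C = 0x188AA → wrap carry → 0x88AB
  0x88AB + 0x4904 = 0x0D1AF
One's-complement sum = 0xD1AF.
Checksum = ~0xD1AF & 0xFFFF = 0x2E50.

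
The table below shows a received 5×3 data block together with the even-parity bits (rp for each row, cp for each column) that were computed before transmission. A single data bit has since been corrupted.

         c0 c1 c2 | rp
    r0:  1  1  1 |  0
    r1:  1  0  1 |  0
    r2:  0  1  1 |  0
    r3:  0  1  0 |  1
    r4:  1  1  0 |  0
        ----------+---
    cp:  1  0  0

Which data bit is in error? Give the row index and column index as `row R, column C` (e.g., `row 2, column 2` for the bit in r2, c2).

Recompute each row's even parity and compare to rp:
  r0: data parity 1, sent rp 0 → mismatch
  r1: data parity 0, sent rp 0 → ok
  r2: data parity 0, sent rp 0 → ok
  r3: data parity 1, sent rp 1 → ok
  r4: data parity 0, sent rp 0 → ok
Recompute each column's even parity and compare to cp:
  c0: data parity 1, sent cp 1 → ok
  c1: data parity 0, sent cp 0 → ok
  c2: data parity 1, sent cp 0 → mismatch
Exactly one row (r0) and one column (c2) fail → the flipped bit is at their intersection.

row 0, column 2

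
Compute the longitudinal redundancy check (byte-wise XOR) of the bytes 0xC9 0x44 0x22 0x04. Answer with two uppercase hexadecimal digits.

XOR the bytes together:
  start with 0xC9
  0xC9 ⊕ 0x44 = 0x8D
  0x8D ⊕ 0x22 = 0xAF
  0xAF ⊕ 0x04 = 0xAB

AB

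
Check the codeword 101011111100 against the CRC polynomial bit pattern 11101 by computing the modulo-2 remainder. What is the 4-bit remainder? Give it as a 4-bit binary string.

Modulo-2 division of 101011111100 by 11101:
  pos 0: 10101 XOR 11101 = 01000
  pos 1: 10001 XOR 11101 = 01100
  pos 2: 11001 XOR 11101 = 00100
  pos 4: 10011 XOR 11101 = 01110
  pos 5: 11101 XOR 11101 = 00000
Remainder = 0000 (zero — the frame passes the CRC check).

0000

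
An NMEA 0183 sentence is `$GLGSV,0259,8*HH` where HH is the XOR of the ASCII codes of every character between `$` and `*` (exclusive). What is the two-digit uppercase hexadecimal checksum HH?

XOR the ASCII codes of the payload characters:
  'G' = 0x47 → acc = 0x47
  'L' = 0x4C → acc = 0x0B
  'G' = 0x47 → acc = 0x4C
  'S' = 0x53 → acc = 0x1F
  'V' = 0x56 → acc = 0x49
  ',' = 0x2C → acc = 0x65
  '0' = 0x30 → acc = 0x55
  '2' = 0x32 → acc = 0x67
  '5' = 0x35 → acc = 0x52
  '9' = 0x39 → acc = 0x6B
  ',' = 0x2C → acc = 0x47
  '8' = 0x38 → acc = 0x7F
Checksum = 0x7F.

7F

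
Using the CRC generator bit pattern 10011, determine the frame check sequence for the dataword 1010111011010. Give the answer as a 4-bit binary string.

0101

Append 4 zeros: 10101110110100000. Divide by 10011 (XOR where the leading bit is 1):
  pos 0: 10101 XOR 10011 = 00110
  pos 2: 11011 XOR 10011 = 01000
  pos 3: 10000 XOR 10011 = 00011
  pos 6: 11110 XOR 10011 = 01101
  pos 7: 11011 XOR 10011 = 01000
  pos 8: 10000 XOR 10011 = 00011
  pos 11: 11000 XOR 10011 = 01011
  pos 12: 10110 XOR 10011 = 00101
Remainder (last 4 bits) = 0101. This is the CRC / FCS.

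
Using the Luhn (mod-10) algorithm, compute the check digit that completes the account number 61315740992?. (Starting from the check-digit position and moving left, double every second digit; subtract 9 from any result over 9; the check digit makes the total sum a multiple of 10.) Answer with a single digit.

1

Partial digits right→left: 2 9 9 0 4 7 5 1 3 1 6
Double every second digit counting from the check-digit position (so the 1st, 3rd, 5th, ... of the partial from the right).
  doubled (with −9 where >9): 4 9 8 1 6 3 → sum 31
  kept as-is: 9 0 7 1 1 → sum 18
Total = 31 + 18 = 49.
Check digit = (10 − (49 mod 10)) mod 10 = 1.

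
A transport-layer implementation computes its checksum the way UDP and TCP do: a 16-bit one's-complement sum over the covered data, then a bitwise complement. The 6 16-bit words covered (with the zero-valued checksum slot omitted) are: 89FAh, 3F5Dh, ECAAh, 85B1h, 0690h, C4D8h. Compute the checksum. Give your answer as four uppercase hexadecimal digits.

One's-complement addition (fold any carry out of bit 15 back into bit 0):
  0x89FA + 0x3F5D = 0x0C957
  0xC957 + 0xECAA = 0x1B601 → wrap carry → 0xB602
  0xB602 + 0x85B1 = 0x13BB3 → wrap carry → 0x3BB4
  0x3BB4 + 0x0690 = 0x04244
  0x4244 + 0xC4D8 = 0x1071C → wrap carry → 0x071D
One's-complement sum = 0x071D.
Checksum = ~0x071D & 0xFFFF = 0xF8E2.

F8E2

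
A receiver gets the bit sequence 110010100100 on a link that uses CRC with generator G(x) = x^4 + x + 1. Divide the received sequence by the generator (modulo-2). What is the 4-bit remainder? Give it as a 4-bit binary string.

Modulo-2 division of 110010100100 by 10011:
  pos 0: 11001 XOR 10011 = 01010
  pos 1: 10100 XOR 10011 = 00111
  pos 3: 11110 XOR 10011 = 01101
  pos 4: 11010 XOR 10011 = 01001
  pos 5: 10011 XOR 10011 = 00000
Remainder = 0000 (zero — the frame passes the CRC check).

0000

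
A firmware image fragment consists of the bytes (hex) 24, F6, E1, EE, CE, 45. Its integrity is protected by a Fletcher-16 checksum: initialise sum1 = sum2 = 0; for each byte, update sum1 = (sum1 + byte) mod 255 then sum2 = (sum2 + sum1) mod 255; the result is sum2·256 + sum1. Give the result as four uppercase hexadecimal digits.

Running sums (mod 255):
  after byte 0 (24): sum1=36, sum2=36
  after byte 1 (F6): sum1=27, sum2=63
  after byte 2 (E1): sum1=252, sum2=60
  after byte 3 (EE): sum1=235, sum2=40
  after byte 4 (CE): sum1=186, sum2=226
  after byte 5 (45): sum1=0, sum2=226
Checksum = sum2·256 + sum1 = 226·256 + 0 = 57856 = 0xE200.

E200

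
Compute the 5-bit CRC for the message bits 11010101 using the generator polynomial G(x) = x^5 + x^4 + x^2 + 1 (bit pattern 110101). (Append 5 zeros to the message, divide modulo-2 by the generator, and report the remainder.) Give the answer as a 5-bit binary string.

10101

Append 5 zeros: 1101010100000. Divide by 110101 (XOR where the leading bit is 1):
  pos 0: 110101 XOR 110101 = 000000
  pos 7: 100000 XOR 110101 = 010101
Remainder (last 5 bits) = 10101. This is the CRC / FCS.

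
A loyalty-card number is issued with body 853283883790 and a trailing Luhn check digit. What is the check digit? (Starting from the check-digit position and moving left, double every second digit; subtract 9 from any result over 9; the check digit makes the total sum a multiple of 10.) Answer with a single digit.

Partial digits right→left: 0 9 7 3 8 8 3 8 2 3 5 8
Double every second digit counting from the check-digit position (so the 1st, 3rd, 5th, ... of the partial from the right).
  doubled (with −9 where >9): 0 5 7 6 4 1 → sum 23
  kept as-is: 9 3 8 8 3 8 → sum 39
Total = 23 + 39 = 62.
Check digit = (10 − (62 mod 10)) mod 10 = 8.

8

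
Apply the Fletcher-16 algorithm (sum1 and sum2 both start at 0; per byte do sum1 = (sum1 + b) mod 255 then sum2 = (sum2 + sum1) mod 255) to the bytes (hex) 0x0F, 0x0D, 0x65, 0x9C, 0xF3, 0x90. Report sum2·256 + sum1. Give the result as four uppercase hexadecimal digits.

Running sums (mod 255):
  after byte 0 (0x0F): sum1=15, sum2=15
  after byte 1 (0x0D): sum1=28, sum2=43
  after byte 2 (0x65): sum1=129, sum2=172
  after byte 3 (0x9C): sum1=30, sum2=202
  after byte 4 (0xF3): sum1=18, sum2=220
  after byte 5 (0x90): sum1=162, sum2=127
Checksum = sum2·256 + sum1 = 127·256 + 162 = 32674 = 0x7FA2.

7FA2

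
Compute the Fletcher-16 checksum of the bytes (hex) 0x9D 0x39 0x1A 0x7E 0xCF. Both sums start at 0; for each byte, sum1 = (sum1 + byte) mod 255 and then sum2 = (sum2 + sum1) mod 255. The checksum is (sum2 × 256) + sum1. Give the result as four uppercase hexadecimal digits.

143F

Running sums (mod 255):
  after byte 0 (0x9D): sum1=157, sum2=157
  after byte 1 (0x39): sum1=214, sum2=116
  after byte 2 (0x1A): sum1=240, sum2=101
  after byte 3 (0x7E): sum1=111, sum2=212
  after byte 4 (0xCF): sum1=63, sum2=20
Checksum = sum2·256 + sum1 = 20·256 + 63 = 5183 = 0x143F.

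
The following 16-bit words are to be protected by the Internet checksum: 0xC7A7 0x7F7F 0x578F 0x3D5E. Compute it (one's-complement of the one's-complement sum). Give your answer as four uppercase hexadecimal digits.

23EB

One's-complement addition (fold any carry out of bit 15 back into bit 0):
  0xC7A7 + 0x7F7F = 0x14726 → wrap carry → 0x4727
  0x4727 + 0x578F = 0x09EB6
  0x9EB6 + 0x3D5E = 0x0DC14
One's-complement sum = 0xDC14.
Checksum = ~0xDC14 & 0xFFFF = 0x23EB.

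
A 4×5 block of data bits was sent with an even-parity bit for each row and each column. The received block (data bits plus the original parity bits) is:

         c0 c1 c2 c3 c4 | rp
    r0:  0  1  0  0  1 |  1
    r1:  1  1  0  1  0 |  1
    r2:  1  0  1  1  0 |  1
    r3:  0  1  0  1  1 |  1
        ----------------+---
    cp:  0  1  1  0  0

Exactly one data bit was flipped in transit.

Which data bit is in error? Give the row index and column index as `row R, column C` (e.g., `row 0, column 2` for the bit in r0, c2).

row 0, column 3

Recompute each row's even parity and compare to rp:
  r0: data parity 0, sent rp 1 → mismatch
  r1: data parity 1, sent rp 1 → ok
  r2: data parity 1, sent rp 1 → ok
  r3: data parity 1, sent rp 1 → ok
Recompute each column's even parity and compare to cp:
  c0: data parity 0, sent cp 0 → ok
  c1: data parity 1, sent cp 1 → ok
  c2: data parity 1, sent cp 1 → ok
  c3: data parity 1, sent cp 0 → mismatch
  c4: data parity 0, sent cp 0 → ok
Exactly one row (r0) and one column (c3) fail → the flipped bit is at their intersection.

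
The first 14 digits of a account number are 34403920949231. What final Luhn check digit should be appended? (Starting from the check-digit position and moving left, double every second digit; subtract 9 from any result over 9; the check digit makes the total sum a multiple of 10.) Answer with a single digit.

Partial digits right→left: 1 3 2 9 4 9 0 2 9 3 0 4 4 3
Double every second digit counting from the check-digit position (so the 1st, 3rd, 5th, ... of the partial from the right).
  doubled (with −9 where >9): 2 4 8 0 9 0 8 → sum 31
  kept as-is: 3 9 9 2 3 4 3 → sum 33
Total = 31 + 33 = 64.
Check digit = (10 − (64 mod 10)) mod 10 = 6.

6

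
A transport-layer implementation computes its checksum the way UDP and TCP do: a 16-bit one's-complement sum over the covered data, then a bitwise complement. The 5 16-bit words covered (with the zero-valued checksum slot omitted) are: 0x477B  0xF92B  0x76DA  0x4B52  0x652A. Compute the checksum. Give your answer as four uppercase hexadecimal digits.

One's-complement addition (fold any carry out of bit 15 back into bit 0):
  0x477B + 0xF92B = 0x140A6 → wrap carry → 0x40A7
  0x40A7 + 0x76DA = 0x0B781
  0xB781 + 0x4B52 = 0x102D3 → wrap carry → 0x02D4
  0x02D4 + 0x652A = 0x067FE
One's-complement sum = 0x67FE.
Checksum = ~0x67FE & 0xFFFF = 0x9801.

9801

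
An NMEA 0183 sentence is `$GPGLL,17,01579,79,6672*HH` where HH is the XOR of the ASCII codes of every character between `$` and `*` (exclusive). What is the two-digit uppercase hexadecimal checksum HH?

XOR the ASCII codes of the payload characters:
  'G' = 0x47 → acc = 0x47
  'P' = 0x50 → acc = 0x17
  'G' = 0x47 → acc = 0x50
  'L' = 0x4C → acc = 0x1C
  'L' = 0x4C → acc = 0x50
  ',' = 0x2C → acc = 0x7C
  '1' = 0x31 → acc = 0x4D
  '7' = 0x37 → acc = 0x7A
  ',' = 0x2C → acc = 0x56
  '0' = 0x30 → acc = 0x66
  '1' = 0x31 → acc = 0x57
  '5' = 0x35 → acc = 0x62
  '7' = 0x37 → acc = 0x55
  '9' = 0x39 → acc = 0x6C
  ',' = 0x2C → acc = 0x40
  '7' = 0x37 → acc = 0x77
  '9' = 0x39 → acc = 0x4E
  ',' = 0x2C → acc = 0x62
  '6' = 0x36 → acc = 0x54
  '6' = 0x36 → acc = 0x62
  '7' = 0x37 → acc = 0x55
  '2' = 0x32 → acc = 0x67
Checksum = 0x67.

67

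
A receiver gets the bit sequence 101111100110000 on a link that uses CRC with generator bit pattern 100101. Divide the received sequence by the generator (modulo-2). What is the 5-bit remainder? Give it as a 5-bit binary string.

00111

Modulo-2 division of 101111100110000 by 100101:
  pos 0: 101111 XOR 100101 = 001010
  pos 2: 101010 XOR 100101 = 001111
  pos 4: 111101 XOR 100101 = 011000
  pos 5: 110001 XOR 100101 = 010100
  pos 6: 101000 XOR 100101 = 001101
  pos 8: 110100 XOR 100101 = 010001
  pos 9: 100010 XOR 100101 = 000111
Remainder = 00111 (nonzero — an error is detected).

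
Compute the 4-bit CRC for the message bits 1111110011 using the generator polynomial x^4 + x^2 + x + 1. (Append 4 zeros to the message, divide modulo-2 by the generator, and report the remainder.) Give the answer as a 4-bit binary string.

0101

Append 4 zeros: 11111100110000. Divide by 10111 (XOR where the leading bit is 1):
  pos 0: 11111 XOR 10111 = 01000
  pos 1: 10001 XOR 10111 = 00110
  pos 3: 11000 XOR 10111 = 01111
  pos 4: 11111 XOR 10111 = 01000
  pos 5: 10001 XOR 10111 = 00110
  pos 7: 11000 XOR 10111 = 01111
  pos 8: 11110 XOR 10111 = 01001
  pos 9: 10010 XOR 10111 = 00101
Remainder (last 4 bits) = 0101. This is the CRC / FCS.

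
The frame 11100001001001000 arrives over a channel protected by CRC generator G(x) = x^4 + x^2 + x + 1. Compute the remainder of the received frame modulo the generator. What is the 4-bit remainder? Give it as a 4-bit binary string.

Modulo-2 division of 11100001001001000 by 10111:
  pos 0: 11100 XOR 10111 = 01011
  pos 1: 10110 XOR 10111 = 00001
  pos 5: 10100 XOR 10111 = 00011
  pos 8: 11100 XOR 10111 = 01011
  pos 9: 10111 XOR 10111 = 00000
Remainder = 0000 (zero — the frame passes the CRC check).

0000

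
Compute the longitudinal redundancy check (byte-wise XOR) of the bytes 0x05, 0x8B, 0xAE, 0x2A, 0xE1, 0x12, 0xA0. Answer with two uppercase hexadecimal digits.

59

XOR the bytes together:
  start with 0x05
  0x05 ⊕ 0x8B = 0x8E
  0x8E ⊕ 0xAE = 0x20
  0x20 ⊕ 0x2A = 0x0A
  0x0A ⊕ 0xE1 = 0xEB
  0xEB ⊕ 0x12 = 0xF9
  0xF9 ⊕ 0xA0 = 0x59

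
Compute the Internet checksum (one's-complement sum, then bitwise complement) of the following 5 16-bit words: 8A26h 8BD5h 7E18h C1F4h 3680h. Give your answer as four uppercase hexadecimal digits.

7376

One's-complement addition (fold any carry out of bit 15 back into bit 0):
  0x8A26 + 0x8BD5 = 0x115FB → wrap carry → 0x15FC
  0x15FC + 0x7E18 = 0x09414
  0x9414 + 0xC1F4 = 0x15608 → wrap carry → 0x5609
  0x5609 + 0x3680 = 0x08C89
One's-complement sum = 0x8C89.
Checksum = ~0x8C89 & 0xFFFF = 0x7376.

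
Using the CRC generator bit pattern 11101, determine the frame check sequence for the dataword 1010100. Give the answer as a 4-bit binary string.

Append 4 zeros: 10101000000. Divide by 11101 (XOR where the leading bit is 1):
  pos 0: 10101 XOR 11101 = 01000
  pos 1: 10000 XOR 11101 = 01101
  pos 2: 11010 XOR 11101 = 00111
  pos 4: 11100 XOR 11101 = 00001
Remainder (last 4 bits) = 0100. This is the CRC / FCS.

0100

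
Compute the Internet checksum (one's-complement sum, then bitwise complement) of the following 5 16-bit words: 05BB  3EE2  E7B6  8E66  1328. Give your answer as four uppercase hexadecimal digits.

One's-complement addition (fold any carry out of bit 15 back into bit 0):
  0x05BB + 0x3EE2 = 0x0449D
  0x449D + 0xE7B6 = 0x12C53 → wrap carry → 0x2C54
  0x2C54 + 0x8E66 = 0x0BABA
  0xBABA + 0x1328 = 0x0CDE2
One's-complement sum = 0xCDE2.
Checksum = ~0xCDE2 & 0xFFFF = 0x321D.

321D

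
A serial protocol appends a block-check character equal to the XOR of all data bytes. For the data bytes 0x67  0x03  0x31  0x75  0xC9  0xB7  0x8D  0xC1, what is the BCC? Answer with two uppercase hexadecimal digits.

XOR the bytes together:
  start with 0x67
  0x67 ⊕ 0x03 = 0x64
  0x64 ⊕ 0x31 = 0x55
  0x55 ⊕ 0x75 = 0x20
  0x20 ⊕ 0xC9 = 0xE9
  0xE9 ⊕ 0xB7 = 0x5E
  0x5E ⊕ 0x8D = 0xD3
  0xD3 ⊕ 0xC1 = 0x12

12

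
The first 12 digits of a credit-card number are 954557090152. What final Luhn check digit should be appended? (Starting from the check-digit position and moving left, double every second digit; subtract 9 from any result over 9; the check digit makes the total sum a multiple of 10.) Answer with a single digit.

5

Partial digits right→left: 2 5 1 0 9 0 7 5 5 4 5 9
Double every second digit counting from the check-digit position (so the 1st, 3rd, 5th, ... of the partial from the right).
  doubled (with −9 where >9): 4 2 9 5 1 1 → sum 22
  kept as-is: 5 0 0 5 4 9 → sum 23
Total = 22 + 23 = 45.
Check digit = (10 − (45 mod 10)) mod 10 = 5.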